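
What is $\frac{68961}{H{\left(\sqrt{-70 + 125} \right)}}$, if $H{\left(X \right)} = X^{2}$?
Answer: $\frac{68961}{55} \approx 1253.8$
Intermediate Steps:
$\frac{68961}{H{\left(\sqrt{-70 + 125} \right)}} = \frac{68961}{\left(\sqrt{-70 + 125}\right)^{2}} = \frac{68961}{\left(\sqrt{55}\right)^{2}} = \frac{68961}{55}$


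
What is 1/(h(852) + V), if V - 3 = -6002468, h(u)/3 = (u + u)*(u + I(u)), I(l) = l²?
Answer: 1/3709174207 ≈ 2.6960e-10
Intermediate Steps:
h(u) = 6*u*(u + u²) (h(u) = 3*((u + u)*(u + u²)) = 3*((2*u)*(u + u²)) = 3*(2*u*(u + u²)) = 6*u*(u + u²))
V = -6002465 (V = 3 - 6002468 = -6002465)
1/(h(852) + V) = 1/(6*852²*(1 + 852) - 6002465) = 1/(6*725904*853 - 6002465) = 1/(3715176672 - 6002465) = 1/3709174207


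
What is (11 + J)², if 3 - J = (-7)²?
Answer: 1225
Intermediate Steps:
J = -46 (J = 3 - 1*(-7)² = 3 - 1*49 = 3 - 49 = -46)
(11 + J)² = (11 - 46)² = (-35)² = 1225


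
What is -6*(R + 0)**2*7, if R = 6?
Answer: -1512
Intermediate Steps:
-6*(R + 0)**2*7 = -6*(6 + 0)**2*7 = -6*6**2*7 = -6*36*7 = -216*7 = -1512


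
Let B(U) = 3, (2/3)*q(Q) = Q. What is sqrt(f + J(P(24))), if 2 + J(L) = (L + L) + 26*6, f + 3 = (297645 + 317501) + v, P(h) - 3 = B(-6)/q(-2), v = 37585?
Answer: sqrt(652886) ≈ 808.01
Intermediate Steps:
q(Q) = 3*Q/2
P(h) = 2 (P(h) = 3 + 3/(((3/2)*(-2))) = 3 + 3/(-3) = 3 + 3*(-1/3) = 3 - 1 = 2)
f = 652728 (f = -3 + ((297645 + 317501) + 37585) = -3 + (615146 + 37585) = -3 + 652731 = 652728)
J(L) = 154 + 2*L (J(L) = -2 + ((L + L) + 26*6) = -2 + (2*L + 156) = -2 + (156 + 2*L) = 154 + 2*L)
sqrt(f + J(P(24))) = sqrt(652728 + (154 + 2*2)) = sqrt(652728 + (154 + 4)) = sqrt(652728 + 158) = sqrt(652886)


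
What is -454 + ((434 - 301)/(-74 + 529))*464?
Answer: -20694/65 ≈ -318.37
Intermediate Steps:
-454 + ((434 - 301)/(-74 + 529))*464 = -454 + (133/455)*464 = -454 + (133*(1/455))*464 = -454 + (19/65)*464 = -454 + 8816/65 = -20694/65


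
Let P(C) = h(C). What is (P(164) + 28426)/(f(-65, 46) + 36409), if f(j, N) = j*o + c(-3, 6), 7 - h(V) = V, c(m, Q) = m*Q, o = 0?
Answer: 28269/36391 ≈ 0.77681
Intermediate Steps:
c(m, Q) = Q*m
h(V) = 7 - V
f(j, N) = -18 (f(j, N) = j*0 + 6*(-3) = 0 - 18 = -18)
P(C) = 7 - C
(P(164) + 28426)/(f(-65, 46) + 36409) = ((7 - 1*164) + 28426)/(-18 + 36409) = ((7 - 164) + 28426)/36391 = (-157 + 28426)*(1/36391) = 28269*(1/36391) = 28269/36391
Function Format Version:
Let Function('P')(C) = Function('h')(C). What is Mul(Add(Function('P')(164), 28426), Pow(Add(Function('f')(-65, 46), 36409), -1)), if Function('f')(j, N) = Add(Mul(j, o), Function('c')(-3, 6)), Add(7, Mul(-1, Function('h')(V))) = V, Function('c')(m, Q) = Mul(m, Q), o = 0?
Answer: Rational(28269, 36391) ≈ 0.77681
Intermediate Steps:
Function('c')(m, Q) = Mul(Q, m)
Function('h')(V) = Add(7, Mul(-1, V))
Function('f')(j, N) = -18 (Function('f')(j, N) = Add(Mul(j, 0), Mul(6, -3)) = Add(0, -18) = -18)
Function('P')(C) = Add(7, Mul(-1, C))
Mul(Add(Function('P')(164), 28426), Pow(Add(Function('f')(-65, 46), 36409), -1)) = Mul(Add(Add(7, Mul(-1, 164)), 28426), Pow(Add(-18, 36409), -1)) = Mul(Add(Add(7, -164), 28426), Pow(36391, -1)) = Mul(Add(-157, 28426), Rational(1, 36391)) = Mul(28269, Rational(1, 36391)) = Rational(28269, 36391)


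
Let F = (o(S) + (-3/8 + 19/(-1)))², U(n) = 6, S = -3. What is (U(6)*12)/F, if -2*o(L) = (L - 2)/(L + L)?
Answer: 41472/225625 ≈ 0.18381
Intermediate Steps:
o(L) = -(-2 + L)/(4*L) (o(L) = -(L - 2)/(2*(L + L)) = -(-2 + L)/(2*(2*L)) = -(-2 + L)*1/(2*L)/2 = -(-2 + L)/(4*L))
F = 225625/576 (F = ((¼)*(2 - 1*(-3))/(-3) + (-3/8 + 19/(-1)))² = ((¼)*(-⅓)*(2 + 3) + (-3*⅛ + 19*(-1)))² = ((¼)*(-⅓)*5 + (-3/8 - 19))² = (-5/12 - 155/8)² = (-475/24)² = 225625/576 ≈ 391.71)
(U(6)*12)/F = (6*12)/(225625/576) = 72*(576/225625) = 41472/225625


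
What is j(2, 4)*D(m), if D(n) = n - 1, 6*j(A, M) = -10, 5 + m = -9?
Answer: 25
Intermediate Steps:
m = -14 (m = -5 - 9 = -14)
j(A, M) = -5/3 (j(A, M) = (⅙)*(-10) = -5/3)
D(n) = -1 + n
j(2, 4)*D(m) = -5*(-1 - 14)/3 = -5/3*(-15) = 25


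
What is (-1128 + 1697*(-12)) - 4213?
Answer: -25705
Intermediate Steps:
(-1128 + 1697*(-12)) - 4213 = (-1128 - 20364) - 4213 = -21492 - 4213 = -25705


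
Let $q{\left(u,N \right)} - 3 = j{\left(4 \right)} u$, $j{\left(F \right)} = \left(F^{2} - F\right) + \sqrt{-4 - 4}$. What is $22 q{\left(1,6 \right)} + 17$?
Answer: $347 + 44 i \sqrt{2} \approx 347.0 + 62.225 i$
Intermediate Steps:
$j{\left(F \right)} = F^{2} - F + 2 i \sqrt{2}$ ($j{\left(F \right)} = \left(F^{2} - F\right) + \sqrt{-8} = \left(F^{2} - F\right) + 2 i \sqrt{2} = F^{2} - F + 2 i \sqrt{2}$)
$q{\left(u,N \right)} = 3 + u \left(12 + 2 i \sqrt{2}\right)$ ($q{\left(u,N \right)} = 3 + \left(4^{2} - 4 + 2 i \sqrt{2}\right) u = 3 + \left(16 - 4 + 2 i \sqrt{2}\right) u = 3 + \left(12 + 2 i \sqrt{2}\right) u = 3 + u \left(12 + 2 i \sqrt{2}\right)$)
$22 q{\left(1,6 \right)} + 17 = 22 \left(3 + 2 \cdot 1 \left(6 + i \sqrt{2}\right)\right) + 17 = 22 \left(3 + \left(12 + 2 i \sqrt{2}\right)\right) + 17 = 22 \left(15 + 2 i \sqrt{2}\right) + 17 = \left(330 + 44 i \sqrt{2}\right) + 17 = 347 + 44 i \sqrt{2}$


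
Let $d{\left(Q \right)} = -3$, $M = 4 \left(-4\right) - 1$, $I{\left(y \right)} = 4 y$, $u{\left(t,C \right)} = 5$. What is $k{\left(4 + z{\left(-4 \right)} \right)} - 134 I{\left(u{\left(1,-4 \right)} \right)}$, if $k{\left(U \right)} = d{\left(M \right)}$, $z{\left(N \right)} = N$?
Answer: $-2683$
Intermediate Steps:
$M = -17$ ($M = -16 - 1 = -17$)
$k{\left(U \right)} = -3$
$k{\left(4 + z{\left(-4 \right)} \right)} - 134 I{\left(u{\left(1,-4 \right)} \right)} = -3 - 134 \cdot 4 \cdot 5 = -3 - 2680 = -2683$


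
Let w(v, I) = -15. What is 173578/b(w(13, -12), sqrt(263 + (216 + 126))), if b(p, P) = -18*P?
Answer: -86789*sqrt(5)/495 ≈ -392.05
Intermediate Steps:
173578/b(w(13, -12), sqrt(263 + (216 + 126))) = 173578/((-18*sqrt(263 + (216 + 126)))) = 173578/((-18*sqrt(263 + 342))) = 173578/((-198*sqrt(5))) = 173578*(-sqrt(5)/990) = -86789*sqrt(5)/495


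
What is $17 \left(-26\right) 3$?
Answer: $-1326$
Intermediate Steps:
$17 \left(-26\right) 3 = \left(-442\right) 3 = -1326$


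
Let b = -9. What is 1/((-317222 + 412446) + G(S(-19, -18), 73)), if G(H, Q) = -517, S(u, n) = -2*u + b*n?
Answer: 1/94707 ≈ 1.0559e-5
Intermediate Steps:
S(u, n) = -9*n - 2*u (S(u, n) = -2*u - 9*n = -9*n - 2*u)
1/((-317222 + 412446) + G(S(-19, -18), 73)) = 1/((-317222 + 412446) - 517) = 1/(95224 - 517) = 1/94707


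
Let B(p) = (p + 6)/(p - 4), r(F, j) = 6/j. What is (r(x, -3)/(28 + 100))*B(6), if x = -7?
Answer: -3/32 ≈ -0.093750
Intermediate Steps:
B(p) = (6 + p)/(-4 + p)
(r(x, -3)/(28 + 100))*B(6) = ((6/(-3))/(28 + 100))*((6 + 6)/(-4 + 6)) = ((6*(-⅓))/128)*(12/2) = (-2*1/128)*((½)*12) = -1/64*6 = -3/32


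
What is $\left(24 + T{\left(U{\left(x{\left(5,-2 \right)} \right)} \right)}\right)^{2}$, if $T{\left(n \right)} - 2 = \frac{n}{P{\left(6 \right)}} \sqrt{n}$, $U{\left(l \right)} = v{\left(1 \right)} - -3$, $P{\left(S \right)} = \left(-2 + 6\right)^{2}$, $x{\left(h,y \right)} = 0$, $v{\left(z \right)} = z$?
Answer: $\frac{2809}{4} \approx 702.25$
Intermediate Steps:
$P{\left(S \right)} = 16$ ($P{\left(S \right)} = 4^{2} = 16$)
$U{\left(l \right)} = 4$ ($U{\left(l \right)} = 1 - -3 = 1 + 3 = 4$)
$T{\left(n \right)} = 2 + \frac{n^{\frac{3}{2}}}{16}$ ($T{\left(n \right)} = 2 + \frac{n}{16} \sqrt{n} = 2 + \frac{n^{\frac{3}{2}}}{16}$)
$\left(24 + T{\left(U{\left(x{\left(5,-2 \right)} \right)} \right)}\right)^{2} = \left(24 + \left(2 + \frac{4^{\frac{3}{2}}}{16}\right)\right)^{2} = \left(24 + \left(2 + \frac{1}{16} \cdot 8\right)\right)^{2} = \left(24 + \left(2 + \frac{1}{2}\right)\right)^{2} = \left(24 + \frac{5}{2}\right)^{2} = \left(\frac{53}{2}\right)^{2} = \frac{2809}{4}$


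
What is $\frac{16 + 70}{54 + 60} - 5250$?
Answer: $- \frac{299207}{57} \approx -5249.2$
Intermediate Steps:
$\frac{16 + 70}{54 + 60} - 5250 = \frac{86}{114} - 5250 = 86 \cdot \frac{1}{114} - 5250 = \frac{43}{57} - 5250 = - \frac{299207}{57}$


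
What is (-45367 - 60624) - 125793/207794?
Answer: -22024419647/207794 ≈ -1.0599e+5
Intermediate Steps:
(-45367 - 60624) - 125793/207794 = -105991 - 125793*1/207794 = -105991 - 125793/207794 = -22024419647/207794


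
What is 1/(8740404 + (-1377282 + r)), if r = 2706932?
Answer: 1/10070054 ≈ 9.9304e-8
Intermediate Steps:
1/(8740404 + (-1377282 + r)) = 1/(8740404 + (-1377282 + 2706932)) = 1/(8740404 + 1329650) = 1/10070054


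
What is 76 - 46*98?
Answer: -4432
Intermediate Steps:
76 - 46*98 = 76 - 4508 = -4432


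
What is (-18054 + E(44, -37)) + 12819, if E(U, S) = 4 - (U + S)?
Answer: -5238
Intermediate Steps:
E(U, S) = 4 - S - U (E(U, S) = 4 - (S + U) = 4 + (-S - U) = 4 - S - U)
(-18054 + E(44, -37)) + 12819 = (-18054 + (4 - 1*(-37) - 1*44)) + 12819 = (-18054 + (4 + 37 - 44)) + 12819 = (-18054 - 3) + 12819 = -18057 + 12819 = -5238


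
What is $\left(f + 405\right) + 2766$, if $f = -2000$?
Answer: $1171$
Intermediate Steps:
$\left(f + 405\right) + 2766 = \left(-2000 + 405\right) + 2766 = -1595 + 2766 = 1171$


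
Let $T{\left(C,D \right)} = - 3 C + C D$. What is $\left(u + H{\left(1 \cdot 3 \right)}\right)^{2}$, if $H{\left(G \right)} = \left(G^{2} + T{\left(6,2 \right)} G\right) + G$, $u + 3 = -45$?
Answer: $2916$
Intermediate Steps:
$u = -48$ ($u = -3 - 45 = -48$)
$H{\left(G \right)} = G^{2} - 5 G$ ($H{\left(G \right)} = \left(G^{2} + 6 \left(-3 + 2\right) G\right) + G = \left(G^{2} + 6 \left(-1\right) G\right) + G = \left(G^{2} - 6 G\right) + G = G^{2} - 5 G$)
$\left(u + H{\left(1 \cdot 3 \right)}\right)^{2} = \left(-48 + 1 \cdot 3 \left(-5 + 1 \cdot 3\right)\right)^{2} = \left(-48 + 3 \left(-5 + 3\right)\right)^{2} = \left(-48 + 3 \left(-2\right)\right)^{2} = \left(-48 - 6\right)^{2} = \left(-54\right)^{2} = 2916$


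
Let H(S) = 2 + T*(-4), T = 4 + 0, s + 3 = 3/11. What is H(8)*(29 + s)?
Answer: -4046/11 ≈ -367.82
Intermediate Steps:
s = -30/11 (s = -3 + 3/11 = -30/11 ≈ -2.7273)
T = 4
H(S) = -14 (H(S) = 2 + 4*(-4) = 2 - 16 = -14)
H(8)*(29 + s) = -14*(29 - 30/11) = -14*289/11 = -4046/11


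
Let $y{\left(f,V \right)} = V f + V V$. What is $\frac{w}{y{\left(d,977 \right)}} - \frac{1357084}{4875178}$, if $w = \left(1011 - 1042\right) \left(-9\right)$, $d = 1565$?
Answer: $- \frac{54338775487}{195285005146} \approx -0.27825$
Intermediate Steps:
$y{\left(f,V \right)} = V^{2} + V f$ ($y{\left(f,V \right)} = V f + V^{2} = V^{2} + V f$)
$w = 279$ ($w = \left(-31\right) \left(-9\right) = 279$)
$\frac{w}{y{\left(d,977 \right)}} - \frac{1357084}{4875178} = \frac{279}{977 \left(977 + 1565\right)} - \frac{1357084}{4875178} = \frac{279}{977 \cdot 2542} - \frac{678542}{2437589} = \frac{279}{2483534} - \frac{678542}{2437589} = 279 \cdot \frac{1}{2483534} - \frac{678542}{2437589} = \frac{9}{80114} - \frac{678542}{2437589} = - \frac{54338775487}{195285005146}$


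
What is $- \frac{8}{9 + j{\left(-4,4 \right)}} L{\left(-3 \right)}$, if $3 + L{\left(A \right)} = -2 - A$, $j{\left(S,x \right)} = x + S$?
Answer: $\frac{16}{9} \approx 1.7778$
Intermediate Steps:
$j{\left(S,x \right)} = S + x$
$L{\left(A \right)} = -5 - A$ ($L{\left(A \right)} = -3 - \left(2 + A\right) = -5 - A$)
$- \frac{8}{9 + j{\left(-4,4 \right)}} L{\left(-3 \right)} = - \frac{8}{9 + \left(-4 + 4\right)} \left(-5 - -3\right) = - \frac{8}{9 + 0} \left(-5 + 3\right) = - \frac{8}{9} \left(-2\right) = \left(-8\right) \frac{1}{9} \left(-2\right) = \left(- \frac{8}{9}\right) \left(-2\right) = \frac{16}{9}$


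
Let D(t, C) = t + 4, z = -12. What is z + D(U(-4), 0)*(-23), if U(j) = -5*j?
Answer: -564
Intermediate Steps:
D(t, C) = 4 + t
z + D(U(-4), 0)*(-23) = -12 + (4 - 5*(-4))*(-23) = -12 + (4 + 20)*(-23) = -12 + 24*(-23) = -12 - 552 = -564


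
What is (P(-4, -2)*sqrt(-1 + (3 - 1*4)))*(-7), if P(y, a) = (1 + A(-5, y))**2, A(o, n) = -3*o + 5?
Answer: -3087*I*sqrt(2) ≈ -4365.7*I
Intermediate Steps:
A(o, n) = 5 - 3*o
P(y, a) = 441 (P(y, a) = (1 + (5 - 3*(-5)))**2 = (1 + (5 + 15))**2 = (1 + 20)**2 = 21**2 = 441)
(P(-4, -2)*sqrt(-1 + (3 - 1*4)))*(-7) = (441*sqrt(-1 + (3 - 1*4)))*(-7) = (441*sqrt(-1 + (3 - 4)))*(-7) = (441*sqrt(-1 - 1))*(-7) = (441*sqrt(-2))*(-7) = (441*(I*sqrt(2)))*(-7) = (441*I*sqrt(2))*(-7) = -3087*I*sqrt(2)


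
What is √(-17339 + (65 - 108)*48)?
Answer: I*√19403 ≈ 139.29*I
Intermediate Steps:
√(-17339 + (65 - 108)*48) = √(-17339 - 43*48) = √(-17339 - 2064) = √(-19403) = I*√19403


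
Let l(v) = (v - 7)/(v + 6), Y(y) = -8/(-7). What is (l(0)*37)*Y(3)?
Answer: -148/3 ≈ -49.333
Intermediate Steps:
Y(y) = 8/7 (Y(y) = -8*(-1/7) = 8/7)
l(v) = (-7 + v)/(6 + v)
(l(0)*37)*Y(3) = (((-7 + 0)/(6 + 0))*37)*(8/7) = ((-7/6)*37)*(8/7) = (((1/6)*(-7))*37)*(8/7) = -7/6*37*(8/7) = -259/6*8/7 = -148/3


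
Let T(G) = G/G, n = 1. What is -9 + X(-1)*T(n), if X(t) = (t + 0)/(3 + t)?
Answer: -19/2 ≈ -9.5000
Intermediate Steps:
T(G) = 1
X(t) = t/(3 + t)
-9 + X(-1)*T(n) = -9 - 1/(3 - 1)*1 = -9 - 1/2*1 = -9 - 1*½*1 = -9 - ½*1 = -9 - ½ = -19/2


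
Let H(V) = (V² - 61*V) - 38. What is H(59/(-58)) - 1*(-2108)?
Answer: 7175703/3364 ≈ 2133.1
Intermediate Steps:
H(V) = -38 + V² - 61*V
H(59/(-58)) - 1*(-2108) = (-38 + (59/(-58))² - 3599/(-58)) - 1*(-2108) = (-38 + (59*(-1/58))² - 3599*(-1)/58) + 2108 = (-38 + (-59/58)² - 61*(-59/58)) + 2108 = (-38 + 3481/3364 + 3599/58) + 2108 = 84391/3364 + 2108 = 7175703/3364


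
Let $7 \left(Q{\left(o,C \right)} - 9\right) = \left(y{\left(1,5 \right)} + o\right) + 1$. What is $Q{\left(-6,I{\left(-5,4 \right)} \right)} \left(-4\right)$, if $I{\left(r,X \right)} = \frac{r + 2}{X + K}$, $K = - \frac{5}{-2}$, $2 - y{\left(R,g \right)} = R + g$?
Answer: $- \frac{216}{7} \approx -30.857$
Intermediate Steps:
$y{\left(R,g \right)} = 2 - R - g$ ($y{\left(R,g \right)} = 2 - \left(R + g\right) = 2 - R - g$)
$K = \frac{5}{2}$ ($K = \left(-5\right) \left(- \frac{1}{2}\right) = \frac{5}{2} \approx 2.5$)
$I{\left(r,X \right)} = \frac{2 + r}{\frac{5}{2} + X}$ ($I{\left(r,X \right)} = \frac{r + 2}{X + \frac{5}{2}} = \frac{2 + r}{\frac{5}{2} + X}$)
$Q{\left(o,C \right)} = \frac{60}{7} + \frac{o}{7}$ ($Q{\left(o,C \right)} = 9 + \frac{\left(\left(2 - 1 - 5\right) + o\right) + 1}{7} = 9 + \frac{\left(-4 + o\right) + 1}{7} = 9 + \frac{-3 + o}{7} = 9 + \left(- \frac{3}{7} + \frac{o}{7}\right) = \frac{60}{7} + \frac{o}{7}$)
$Q{\left(-6,I{\left(-5,4 \right)} \right)} \left(-4\right) = \left(\frac{60}{7} + \frac{1}{7} \left(-6\right)\right) \left(-4\right) = \left(\frac{60}{7} - \frac{6}{7}\right) \left(-4\right) = \frac{54}{7} \left(-4\right) = - \frac{216}{7}$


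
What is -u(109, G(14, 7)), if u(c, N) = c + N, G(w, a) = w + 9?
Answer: -132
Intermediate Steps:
G(w, a) = 9 + w
u(c, N) = N + c
-u(109, G(14, 7)) = -((9 + 14) + 109) = -(23 + 109) = -1*132 = -132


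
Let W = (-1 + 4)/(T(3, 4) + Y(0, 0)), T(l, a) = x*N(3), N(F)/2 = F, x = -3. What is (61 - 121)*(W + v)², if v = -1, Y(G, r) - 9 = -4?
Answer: -15360/169 ≈ -90.888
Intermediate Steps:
Y(G, r) = 5 (Y(G, r) = 9 - 4 = 5)
N(F) = 2*F
T(l, a) = -18 (T(l, a) = -6*3 = -3*6 = -18)
W = -3/13 (W = (-1 + 4)/(-18 + 5) = 3/(-13) = 3*(-1/13) = -3/13 ≈ -0.23077)
(61 - 121)*(W + v)² = (61 - 121)*(-3/13 - 1)² = -60*(-16/13)² = -60*256/169 = -15360/169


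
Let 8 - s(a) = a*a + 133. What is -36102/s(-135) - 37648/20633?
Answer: 27025883/189307775 ≈ 0.14276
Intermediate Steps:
s(a) = -125 - a² (s(a) = 8 - (a*a + 133) = 8 - (a² + 133) = 8 - (133 + a²) = 8 + (-133 - a²) = -125 - a²)
-36102/s(-135) - 37648/20633 = -36102/(-125 - 1*(-135)²) - 37648/20633 = -36102/(-125 - 1*18225) - 37648*1/20633 = -36102/(-125 - 18225) - 37648/20633 = -36102/(-18350) - 37648/20633 = -36102*(-1/18350) - 37648/20633 = 18051/9175 - 37648/20633 = 27025883/189307775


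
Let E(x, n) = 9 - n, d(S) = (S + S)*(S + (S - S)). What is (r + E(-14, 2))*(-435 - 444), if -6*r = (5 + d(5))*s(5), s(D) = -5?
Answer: -92881/2 ≈ -46441.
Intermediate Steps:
d(S) = 2*S² (d(S) = (2*S)*(S + 0) = (2*S)*S = 2*S²)
r = 275/6 (r = -(5 + 2*5²)*(-5)/6 = -(5 + 2*25)*(-5)/6 = -(5 + 50)*(-5)/6 = -55*(-5)/6 = -⅙*(-275) = 275/6 ≈ 45.833)
(r + E(-14, 2))*(-435 - 444) = (275/6 + (9 - 1*2))*(-435 - 444) = (275/6 + (9 - 2))*(-879) = (275/6 + 7)*(-879) = (317/6)*(-879) = -92881/2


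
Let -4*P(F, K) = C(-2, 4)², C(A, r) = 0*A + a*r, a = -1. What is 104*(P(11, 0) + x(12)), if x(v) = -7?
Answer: -1144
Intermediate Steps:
C(A, r) = -r (C(A, r) = 0*A - r = 0 - r = -r)
P(F, K) = -4 (P(F, K) = -(-1*4)²/4 = -¼*(-4)² = -¼*16 = -4)
104*(P(11, 0) + x(12)) = 104*(-4 - 7) = 104*(-11) = -1144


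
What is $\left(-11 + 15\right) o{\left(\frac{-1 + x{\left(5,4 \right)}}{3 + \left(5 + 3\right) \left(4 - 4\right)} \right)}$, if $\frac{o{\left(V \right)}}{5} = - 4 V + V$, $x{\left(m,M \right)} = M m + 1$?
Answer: $-400$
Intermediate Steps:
$x{\left(m,M \right)} = 1 + M m$
$o{\left(V \right)} = - 15 V$ ($o{\left(V \right)} = 5 \left(- 4 V + V\right) = 5 \left(- 3 V\right) = - 15 V$)
$\left(-11 + 15\right) o{\left(\frac{-1 + x{\left(5,4 \right)}}{3 + \left(5 + 3\right) \left(4 - 4\right)} \right)} = \left(-11 + 15\right) \left(- 15 \frac{-1 + \left(1 + 4 \cdot 5\right)}{3 + \left(5 + 3\right) \left(4 - 4\right)}\right) = 4 \left(- 15 \frac{-1 + \left(1 + 20\right)}{3 + 8 \cdot 0}\right) = 4 \left(- 15 \frac{-1 + 21}{3 + 0}\right) = 4 \left(- 15 \cdot \frac{20}{3}\right) = 4 \left(- 15 \cdot 20 \cdot \frac{1}{3}\right) = 4 \left(\left(-15\right) \frac{20}{3}\right) = 4 \left(-100\right) = -400$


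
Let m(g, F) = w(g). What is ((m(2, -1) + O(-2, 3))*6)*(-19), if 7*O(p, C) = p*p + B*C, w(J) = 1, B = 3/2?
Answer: -1767/7 ≈ -252.43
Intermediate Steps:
B = 3/2 (B = 3*(½) = 3/2 ≈ 1.5000)
m(g, F) = 1
O(p, C) = p²/7 + 3*C/14 (O(p, C) = (p*p + 3*C/2)/7 = (p² + 3*C/2)/7 = p²/7 + 3*C/14)
((m(2, -1) + O(-2, 3))*6)*(-19) = ((1 + ((⅐)*(-2)² + (3/14)*3))*6)*(-19) = ((1 + ((⅐)*4 + 9/14))*6)*(-19) = ((1 + (4/7 + 9/14))*6)*(-19) = ((1 + 17/14)*6)*(-19) = ((31/14)*6)*(-19) = (93/7)*(-19) = -1767/7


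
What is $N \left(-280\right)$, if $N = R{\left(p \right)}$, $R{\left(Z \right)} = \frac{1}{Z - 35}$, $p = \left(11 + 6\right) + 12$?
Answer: $\frac{140}{3} \approx 46.667$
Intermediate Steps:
$p = 29$ ($p = 17 + 12 = 29$)
$R{\left(Z \right)} = \frac{1}{-35 + Z}$
$N = - \frac{1}{6}$ ($N = \frac{1}{-35 + 29} = \frac{1}{-6} = - \frac{1}{6} \approx -0.16667$)
$N \left(-280\right) = \left(- \frac{1}{6}\right) \left(-280\right) = \frac{140}{3}$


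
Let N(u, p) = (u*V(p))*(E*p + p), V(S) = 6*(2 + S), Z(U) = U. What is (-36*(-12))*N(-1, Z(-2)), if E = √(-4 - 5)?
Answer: 0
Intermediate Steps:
E = 3*I (E = √(-9) = 3*I ≈ 3.0*I)
V(S) = 12 + 6*S
N(u, p) = u*(12 + 6*p)*(p + 3*I*p) (N(u, p) = (u*(12 + 6*p))*((3*I)*p + p) = (u*(12 + 6*p))*(3*I*p + p) = (u*(12 + 6*p))*(p + 3*I*p) = u*(12 + 6*p)*(p + 3*I*p))
(-36*(-12))*N(-1, Z(-2)) = (-36*(-12))*(6*(-2)*(-1)*(1 + 3*I)*(2 - 2)) = 432*(6*(-2)*(-1)*(1 + 3*I)*0) = 432*0 = 0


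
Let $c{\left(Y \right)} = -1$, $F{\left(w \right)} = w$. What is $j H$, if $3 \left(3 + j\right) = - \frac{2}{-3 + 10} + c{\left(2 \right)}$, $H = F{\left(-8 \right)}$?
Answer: $\frac{192}{7} \approx 27.429$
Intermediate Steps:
$H = -8$
$j = - \frac{24}{7}$ ($j = -3 + \frac{- \frac{2}{-3 + 10} - 1}{3} = -3 + \frac{- \frac{2}{7} - 1}{3} = -3 + \frac{1}{3} \left(- \frac{9}{7}\right) = -3 - \frac{3}{7} = - \frac{24}{7} \approx -3.4286$)
$j H = \left(- \frac{24}{7}\right) \left(-8\right) = \frac{192}{7}$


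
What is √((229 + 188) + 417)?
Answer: √834 ≈ 28.879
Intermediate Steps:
√((229 + 188) + 417) = √(417 + 417) = √834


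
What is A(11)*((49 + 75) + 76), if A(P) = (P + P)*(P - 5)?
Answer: 26400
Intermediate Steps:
A(P) = 2*P*(-5 + P) (A(P) = (2*P)*(-5 + P) = 2*P*(-5 + P))
A(11)*((49 + 75) + 76) = (2*11*(-5 + 11))*((49 + 75) + 76) = (2*11*6)*(124 + 76) = 132*200 = 26400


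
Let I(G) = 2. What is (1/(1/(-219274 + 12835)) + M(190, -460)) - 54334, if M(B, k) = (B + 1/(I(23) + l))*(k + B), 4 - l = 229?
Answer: -69592009/223 ≈ -3.1207e+5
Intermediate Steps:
l = -225 (l = 4 - 1*229 = 4 - 229 = -225)
M(B, k) = (-1/223 + B)*(B + k) (M(B, k) = (B + 1/(2 - 225))*(k + B) = (B + 1/(-223))*(B + k) = (B - 1/223)*(B + k) = (-1/223 + B)*(B + k))
(1/(1/(-219274 + 12835)) + M(190, -460)) - 54334 = (1/(1/(-219274 + 12835)) + (190² - 1/223*190 - 1/223*(-460) + 190*(-460))) - 54334 = (1/(1/(-206439)) + (36100 - 190/223 + 460/223 - 87400)) - 54334 = (1/(-1/206439) - 11439630/223) - 54334 = (-206439 - 11439630/223) - 54334 = -57475527/223 - 54334 = -69592009/223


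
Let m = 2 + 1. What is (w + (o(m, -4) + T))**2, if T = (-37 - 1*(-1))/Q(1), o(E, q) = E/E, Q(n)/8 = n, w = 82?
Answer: 24649/4 ≈ 6162.3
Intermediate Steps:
Q(n) = 8*n
m = 3
o(E, q) = 1
T = -9/2 (T = (-37 - 1*(-1))/((8*1)) = (-37 + 1)/8 = -36*1/8 = -9/2 ≈ -4.5000)
(w + (o(m, -4) + T))**2 = (82 + (1 - 9/2))**2 = (82 - 7/2)**2 = (157/2)**2 = 24649/4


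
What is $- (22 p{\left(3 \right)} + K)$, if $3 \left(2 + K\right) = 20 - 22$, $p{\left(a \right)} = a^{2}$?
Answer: $- \frac{586}{3} \approx -195.33$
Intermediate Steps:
$K = - \frac{8}{3}$ ($K = -2 + \frac{20 - 22}{3} = -2 + \frac{1}{3} \left(-2\right) = -2 - \frac{2}{3} = - \frac{8}{3} \approx -2.6667$)
$- (22 p{\left(3 \right)} + K) = - (22 \cdot 3^{2} - \frac{8}{3}) = - (22 \cdot 9 - \frac{8}{3}) = - (198 - \frac{8}{3}) = \left(-1\right) \frac{586}{3} = - \frac{586}{3}$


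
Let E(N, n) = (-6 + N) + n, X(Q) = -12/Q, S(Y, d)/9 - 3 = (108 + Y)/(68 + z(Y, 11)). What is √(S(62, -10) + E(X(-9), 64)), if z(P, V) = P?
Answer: √149214/39 ≈ 9.9047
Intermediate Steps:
S(Y, d) = 27 + 9*(108 + Y)/(68 + Y) (S(Y, d) = 27 + 9*((108 + Y)/(68 + Y)) = 27 + 9*(108 + Y)/(68 + Y))
E(N, n) = -6 + N + n
√(S(62, -10) + E(X(-9), 64)) = √(36*(78 + 62)/(68 + 62) + (-6 - 12/(-9) + 64)) = √(36*140/130 + (-6 - 12*(-⅑) + 64)) = √(36*(1/130)*140 + (-6 + 4/3 + 64)) = √(504/13 + 178/3) = √(3826/39) = √149214/39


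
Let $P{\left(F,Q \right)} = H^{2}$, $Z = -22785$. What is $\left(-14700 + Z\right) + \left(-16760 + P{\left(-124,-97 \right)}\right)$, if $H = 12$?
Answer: $-54101$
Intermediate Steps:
$P{\left(F,Q \right)} = 144$ ($P{\left(F,Q \right)} = 12^{2} = 144$)
$\left(-14700 + Z\right) + \left(-16760 + P{\left(-124,-97 \right)}\right) = \left(-14700 - 22785\right) + \left(-16760 + 144\right) = -37485 - 16616 = -54101$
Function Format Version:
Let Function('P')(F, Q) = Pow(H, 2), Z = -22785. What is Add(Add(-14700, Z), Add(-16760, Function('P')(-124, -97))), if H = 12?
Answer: -54101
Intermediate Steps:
Function('P')(F, Q) = 144 (Function('P')(F, Q) = Pow(12, 2) = 144)
Add(Add(-14700, Z), Add(-16760, Function('P')(-124, -97))) = Add(Add(-14700, -22785), Add(-16760, 144)) = Add(-37485, -16616) = -54101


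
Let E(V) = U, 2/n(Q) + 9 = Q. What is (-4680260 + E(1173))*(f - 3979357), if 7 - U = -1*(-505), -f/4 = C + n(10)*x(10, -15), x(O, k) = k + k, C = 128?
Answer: 18627680278782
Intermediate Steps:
n(Q) = 2/(-9 + Q)
x(O, k) = 2*k
f = -272 (f = -4*(128 + (2/(-9 + 10))*(2*(-15))) = -4*(128 + (2/1)*(-30)) = -4*(128 + (2*1)*(-30)) = -4*(128 + 2*(-30)) = -4*(128 - 60) = -4*68 = -272)
U = -498 (U = 7 - (-1)*(-505) = 7 - 1*505 = 7 - 505 = -498)
E(V) = -498
(-4680260 + E(1173))*(f - 3979357) = (-4680260 - 498)*(-272 - 3979357) = -4680758*(-3979629) = 18627680278782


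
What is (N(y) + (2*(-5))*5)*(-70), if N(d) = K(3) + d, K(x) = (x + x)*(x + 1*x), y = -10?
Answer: 1680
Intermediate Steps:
K(x) = 4*x² (K(x) = (2*x)*(x + x) = (2*x)*(2*x) = 4*x²)
N(d) = 36 + d (N(d) = 4*3² + d = 4*9 + d = 36 + d)
(N(y) + (2*(-5))*5)*(-70) = ((36 - 10) + (2*(-5))*5)*(-70) = (26 - 10*5)*(-70) = (26 - 50)*(-70) = -24*(-70) = 1680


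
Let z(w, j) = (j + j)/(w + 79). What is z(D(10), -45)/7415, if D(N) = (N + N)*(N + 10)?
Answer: -18/710357 ≈ -2.5339e-5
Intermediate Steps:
D(N) = 2*N*(10 + N) (D(N) = (2*N)*(10 + N) = 2*N*(10 + N))
z(w, j) = 2*j/(79 + w) (z(w, j) = (2*j)/(79 + w) = 2*j/(79 + w))
z(D(10), -45)/7415 = (2*(-45)/(79 + 2*10*(10 + 10)))/7415 = (2*(-45)/(79 + 2*10*20))*(1/7415) = (2*(-45)/(79 + 400))*(1/7415) = (2*(-45)/479)*(1/7415) = (2*(-45)*(1/479))*(1/7415) = -90/479*1/7415 = -18/710357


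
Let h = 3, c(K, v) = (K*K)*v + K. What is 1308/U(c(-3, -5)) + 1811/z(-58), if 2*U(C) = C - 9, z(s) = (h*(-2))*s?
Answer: -269047/6612 ≈ -40.691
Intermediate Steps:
c(K, v) = K + v*K² (c(K, v) = K²*v + K = v*K² + K = K + v*K²)
z(s) = -6*s (z(s) = (3*(-2))*s = -6*s)
U(C) = -9/2 + C/2 (U(C) = (C - 9)/2 = (-9 + C)/2 = -9/2 + C/2)
1308/U(c(-3, -5)) + 1811/z(-58) = 1308/(-9/2 + (-3*(1 - 3*(-5)))/2) + 1811/((-6*(-58))) = 1308/(-9/2 + (-3*(1 + 15))/2) + 1811/348 = 1308/(-9/2 + (-3*16)/2) + 1811*(1/348) = 1308/(-9/2 + (½)*(-48)) + 1811/348 = 1308/(-9/2 - 24) + 1811/348 = 1308/(-57/2) + 1811/348 = 1308*(-2/57) + 1811/348 = -872/19 + 1811/348 = -269047/6612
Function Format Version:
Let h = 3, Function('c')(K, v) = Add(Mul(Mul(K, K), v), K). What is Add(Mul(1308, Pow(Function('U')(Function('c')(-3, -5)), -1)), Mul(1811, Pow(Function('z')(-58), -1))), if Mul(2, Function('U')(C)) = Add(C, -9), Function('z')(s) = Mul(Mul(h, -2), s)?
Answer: Rational(-269047, 6612) ≈ -40.691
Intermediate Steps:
Function('c')(K, v) = Add(K, Mul(v, Pow(K, 2))) (Function('c')(K, v) = Add(Mul(Pow(K, 2), v), K) = Add(Mul(v, Pow(K, 2)), K) = Add(K, Mul(v, Pow(K, 2))))
Function('z')(s) = Mul(-6, s) (Function('z')(s) = Mul(Mul(3, -2), s) = Mul(-6, s))
Function('U')(C) = Add(Rational(-9, 2), Mul(Rational(1, 2), C)) (Function('U')(C) = Mul(Rational(1, 2), Add(C, -9)) = Mul(Rational(1, 2), Add(-9, C)) = Add(Rational(-9, 2), Mul(Rational(1, 2), C)))
Add(Mul(1308, Pow(Function('U')(Function('c')(-3, -5)), -1)), Mul(1811, Pow(Function('z')(-58), -1))) = Add(Mul(1308, Pow(Add(Rational(-9, 2), Mul(Rational(1, 2), Mul(-3, Add(1, Mul(-3, -5))))), -1)), Mul(1811, Pow(Mul(-6, -58), -1))) = Add(Mul(1308, Pow(Add(Rational(-9, 2), Mul(Rational(1, 2), Mul(-3, Add(1, 15)))), -1)), Mul(1811, Pow(348, -1))) = Add(Mul(1308, Pow(Add(Rational(-9, 2), Mul(Rational(1, 2), Mul(-3, 16))), -1)), Mul(1811, Rational(1, 348))) = Add(Mul(1308, Pow(Add(Rational(-9, 2), Mul(Rational(1, 2), -48)), -1)), Rational(1811, 348)) = Add(Mul(1308, Pow(Add(Rational(-9, 2), -24), -1)), Rational(1811, 348)) = Add(Mul(1308, Pow(Rational(-57, 2), -1)), Rational(1811, 348)) = Add(Mul(1308, Rational(-2, 57)), Rational(1811, 348)) = Add(Rational(-872, 19), Rational(1811, 348)) = Rational(-269047, 6612)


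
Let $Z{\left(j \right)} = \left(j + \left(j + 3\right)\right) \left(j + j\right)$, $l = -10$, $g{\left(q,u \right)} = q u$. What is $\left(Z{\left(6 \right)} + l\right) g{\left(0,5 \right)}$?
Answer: $0$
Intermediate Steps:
$Z{\left(j \right)} = 2 j \left(3 + 2 j\right)$ ($Z{\left(j \right)} = \left(j + \left(3 + j\right)\right) 2 j = \left(3 + 2 j\right) 2 j = 2 j \left(3 + 2 j\right)$)
$\left(Z{\left(6 \right)} + l\right) g{\left(0,5 \right)} = \left(2 \cdot 6 \left(3 + 2 \cdot 6\right) - 10\right) 0 \cdot 5 = \left(2 \cdot 6 \left(3 + 12\right) - 10\right) 0 = \left(2 \cdot 6 \cdot 15 - 10\right) 0 = \left(180 - 10\right) 0 = 170 \cdot 0 = 0$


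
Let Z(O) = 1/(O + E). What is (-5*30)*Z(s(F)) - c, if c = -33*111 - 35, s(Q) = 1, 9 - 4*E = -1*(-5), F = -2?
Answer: 3623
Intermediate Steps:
E = 1 (E = 9/4 - (-1)*(-5)/4 = 9/4 - ¼*5 = 9/4 - 5/4 = 1)
Z(O) = 1/(1 + O) (Z(O) = 1/(O + 1) = 1/(1 + O))
c = -3698 (c = -3663 - 35 = -3698)
(-5*30)*Z(s(F)) - c = (-5*30)/(1 + 1) - 1*(-3698) = -150/2 + 3698 = -150*½ + 3698 = -75 + 3698 = 3623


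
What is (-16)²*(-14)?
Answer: -3584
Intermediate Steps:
(-16)²*(-14) = 256*(-14) = -3584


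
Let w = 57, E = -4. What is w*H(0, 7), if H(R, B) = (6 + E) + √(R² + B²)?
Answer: 513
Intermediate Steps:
H(R, B) = 2 + √(B² + R²) (H(R, B) = (6 - 4) + √(R² + B²) = 2 + √(B² + R²))
w*H(0, 7) = 57*(2 + √(7² + 0²)) = 57*(2 + √(49 + 0)) = 57*(2 + √49) = 57*(2 + 7) = 57*9 = 513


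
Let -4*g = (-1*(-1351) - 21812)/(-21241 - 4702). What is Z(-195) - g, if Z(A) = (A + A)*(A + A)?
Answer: 15783741661/103772 ≈ 1.5210e+5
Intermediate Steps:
Z(A) = 4*A² (Z(A) = (2*A)*(2*A) = 4*A²)
g = -20461/103772 (g = -(-1*(-1351) - 21812)/(4*(-21241 - 4702)) = -(1351 - 21812)/(4*(-25943)) = -(-20461)*(-1)/(4*25943) = -¼*20461/25943 = -20461/103772 ≈ -0.19717)
Z(-195) - g = 4*(-195)² - 1*(-20461/103772) = 4*38025 + 20461/103772 = 152100 + 20461/103772 = 15783741661/103772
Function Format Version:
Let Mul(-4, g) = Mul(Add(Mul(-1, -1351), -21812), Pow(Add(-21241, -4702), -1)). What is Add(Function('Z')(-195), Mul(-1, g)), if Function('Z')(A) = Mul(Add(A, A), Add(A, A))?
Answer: Rational(15783741661, 103772) ≈ 1.5210e+5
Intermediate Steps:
Function('Z')(A) = Mul(4, Pow(A, 2)) (Function('Z')(A) = Mul(Mul(2, A), Mul(2, A)) = Mul(4, Pow(A, 2)))
g = Rational(-20461, 103772) (g = Mul(Rational(-1, 4), Mul(Add(Mul(-1, -1351), -21812), Pow(Add(-21241, -4702), -1))) = Mul(Rational(-1, 4), Mul(Add(1351, -21812), Pow(-25943, -1))) = Mul(Rational(-1, 4), Mul(-20461, Rational(-1, 25943))) = Mul(Rational(-1, 4), Rational(20461, 25943)) = Rational(-20461, 103772) ≈ -0.19717)
Add(Function('Z')(-195), Mul(-1, g)) = Add(Mul(4, Pow(-195, 2)), Mul(-1, Rational(-20461, 103772))) = Add(Mul(4, 38025), Rational(20461, 103772)) = Add(152100, Rational(20461, 103772)) = Rational(15783741661, 103772)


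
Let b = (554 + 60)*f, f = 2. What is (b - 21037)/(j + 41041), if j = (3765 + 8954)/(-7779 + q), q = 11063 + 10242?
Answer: -267936534/555133285 ≈ -0.48265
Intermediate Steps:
q = 21305
j = 12719/13526 (j = (3765 + 8954)/(-7779 + 21305) = 12719/13526 ≈ 0.94034)
b = 1228 (b = (554 + 60)*2 = 614*2 = 1228)
(b - 21037)/(j + 41041) = (1228 - 21037)/(12719/13526 + 41041) = -19809/555133285/13526 = -19809*13526/555133285 = -267936534/555133285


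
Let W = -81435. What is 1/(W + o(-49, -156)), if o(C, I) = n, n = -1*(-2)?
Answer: -1/81433 ≈ -1.2280e-5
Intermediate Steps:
n = 2
o(C, I) = 2
1/(W + o(-49, -156)) = 1/(-81435 + 2) = 1/(-81433) = -1/81433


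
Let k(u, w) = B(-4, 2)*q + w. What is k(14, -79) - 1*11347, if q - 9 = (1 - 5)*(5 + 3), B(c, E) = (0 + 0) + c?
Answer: -11334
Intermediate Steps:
B(c, E) = c (B(c, E) = 0 + c = c)
q = -23 (q = 9 + (1 - 5)*(5 + 3) = 9 - 4*8 = 9 - 32 = -23)
k(u, w) = 92 + w (k(u, w) = -4*(-23) + w = 92 + w)
k(14, -79) - 1*11347 = (92 - 79) - 1*11347 = 13 - 11347 = -11334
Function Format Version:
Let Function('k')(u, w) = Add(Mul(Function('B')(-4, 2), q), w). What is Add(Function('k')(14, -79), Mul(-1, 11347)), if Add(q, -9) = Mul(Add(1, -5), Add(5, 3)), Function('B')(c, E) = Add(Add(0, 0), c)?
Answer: -11334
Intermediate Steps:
Function('B')(c, E) = c (Function('B')(c, E) = Add(0, c) = c)
q = -23 (q = Add(9, Mul(Add(1, -5), Add(5, 3))) = Add(9, Mul(-4, 8)) = Add(9, -32) = -23)
Function('k')(u, w) = Add(92, w) (Function('k')(u, w) = Add(Mul(-4, -23), w) = Add(92, w))
Add(Function('k')(14, -79), Mul(-1, 11347)) = Add(Add(92, -79), Mul(-1, 11347)) = Add(13, -11347) = -11334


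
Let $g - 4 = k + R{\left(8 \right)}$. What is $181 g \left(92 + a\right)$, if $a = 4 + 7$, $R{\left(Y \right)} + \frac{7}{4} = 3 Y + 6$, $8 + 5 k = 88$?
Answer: $\frac{3598099}{4} \approx 8.9953 \cdot 10^{5}$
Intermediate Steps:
$k = 16$ ($k = - \frac{8}{5} + \frac{1}{5} \cdot 88 = - \frac{8}{5} + \frac{88}{5} = 16$)
$R{\left(Y \right)} = \frac{17}{4} + 3 Y$ ($R{\left(Y \right)} = - \frac{7}{4} + \left(3 Y + 6\right) = - \frac{7}{4} + \left(6 + 3 Y\right) = \frac{17}{4} + 3 Y$)
$g = \frac{193}{4}$ ($g = 4 + \left(16 + \left(\frac{17}{4} + 3 \cdot 8\right)\right) = 4 + \left(16 + \left(\frac{17}{4} + 24\right)\right) = 4 + \left(16 + \frac{113}{4}\right) = 4 + \frac{177}{4} = \frac{193}{4} \approx 48.25$)
$a = 11$
$181 g \left(92 + a\right) = 181 \cdot \frac{193}{4} \left(92 + 11\right) = \frac{34933}{4} \cdot 103 = \frac{3598099}{4}$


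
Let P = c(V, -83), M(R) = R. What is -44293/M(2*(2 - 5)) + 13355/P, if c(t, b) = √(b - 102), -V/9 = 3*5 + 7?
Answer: 44293/6 - 2671*I*√185/37 ≈ 7382.2 - 981.88*I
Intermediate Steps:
V = -198 (V = -9*(3*5 + 7) = -9*(15 + 7) = -9*22 = -198)
c(t, b) = √(-102 + b)
P = I*√185 (P = √(-102 - 83) = √(-185) = I*√185 ≈ 13.601*I)
-44293/M(2*(2 - 5)) + 13355/P = -44293*1/(2*(2 - 5)) + 13355/((I*√185)) = -44293/(2*(-3)) + 13355*(-I*√185/185) = -44293/(-6) - 2671*I*√185/37 = -44293*(-⅙) - 2671*I*√185/37 = 44293/6 - 2671*I*√185/37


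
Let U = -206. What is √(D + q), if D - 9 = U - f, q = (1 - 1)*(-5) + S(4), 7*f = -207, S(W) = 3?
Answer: I*√8057/7 ≈ 12.823*I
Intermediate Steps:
f = -207/7 (f = (⅐)*(-207) = -207/7 ≈ -29.571)
q = 3 (q = (1 - 1)*(-5) + 3 = 0*(-5) + 3 = 0 + 3 = 3)
D = -1172/7 (D = 9 + (-206 - 1*(-207/7)) = 9 + (-206 + 207/7) = 9 - 1235/7 = -1172/7 ≈ -167.43)
√(D + q) = √(-1172/7 + 3) = √(-1151/7) = I*√8057/7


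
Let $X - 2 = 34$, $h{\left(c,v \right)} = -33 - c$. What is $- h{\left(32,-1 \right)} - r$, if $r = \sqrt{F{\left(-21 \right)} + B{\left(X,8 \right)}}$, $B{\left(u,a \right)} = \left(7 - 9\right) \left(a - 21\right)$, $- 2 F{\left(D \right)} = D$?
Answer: $65 - \frac{\sqrt{146}}{2} \approx 58.958$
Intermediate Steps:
$F{\left(D \right)} = - \frac{D}{2}$
$X = 36$ ($X = 2 + 34 = 36$)
$B{\left(u,a \right)} = 42 - 2 a$ ($B{\left(u,a \right)} = - 2 \left(-21 + a\right) = 42 - 2 a$)
$r = \frac{\sqrt{146}}{2}$ ($r = \sqrt{\left(- \frac{1}{2}\right) \left(-21\right) + \left(42 - 16\right)} = \sqrt{\frac{21}{2} + \left(42 - 16\right)} = \sqrt{\frac{21}{2} + 26} = \sqrt{\frac{73}{2}} = \frac{\sqrt{146}}{2} \approx 6.0415$)
$- h{\left(32,-1 \right)} - r = - (-33 - 32) - \frac{\sqrt{146}}{2} = \left(-1\right) \left(-65\right) - \frac{\sqrt{146}}{2} = 65 - \frac{\sqrt{146}}{2}$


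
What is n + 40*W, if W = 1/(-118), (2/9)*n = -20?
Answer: -5330/59 ≈ -90.339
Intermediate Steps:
n = -90 (n = (9/2)*(-20) = -90)
W = -1/118 ≈ -0.0084746
n + 40*W = -90 + 40*(-1/118) = -90 - 20/59 = -5330/59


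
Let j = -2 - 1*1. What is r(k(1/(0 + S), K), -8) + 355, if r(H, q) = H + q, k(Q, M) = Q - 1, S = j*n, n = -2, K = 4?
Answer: 2077/6 ≈ 346.17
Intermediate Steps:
j = -3 (j = -2 - 1 = -3)
S = 6 (S = -3*(-2) = 6)
k(Q, M) = -1 + Q
r(k(1/(0 + S), K), -8) + 355 = ((-1 + 1/(0 + 6)) - 8) + 355 = ((-1 + 1/6) - 8) + 355 = ((-1 + ⅙) - 8) + 355 = (-⅚ - 8) + 355 = -53/6 + 355 = 2077/6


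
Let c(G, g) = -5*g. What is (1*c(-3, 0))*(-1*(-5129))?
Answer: 0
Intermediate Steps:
(1*c(-3, 0))*(-1*(-5129)) = (1*(-5*0))*(-1*(-5129)) = (1*0)*5129 = 0*5129 = 0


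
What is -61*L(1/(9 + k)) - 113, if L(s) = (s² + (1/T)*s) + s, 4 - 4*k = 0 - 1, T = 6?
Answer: -607801/5043 ≈ -120.52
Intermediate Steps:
k = 5/4 (k = 1 - (0 - 1)/4 = 1 - ¼*(-1) = 1 + ¼ = 5/4 ≈ 1.2500)
L(s) = s² + 7*s/6 (L(s) = (s² + (1/6)*s) + s = (s² + (1*(⅙))*s) + s = (s² + s/6) + s = s² + 7*s/6)
-61*L(1/(9 + k)) - 113 = -61*(7 + 6/(9 + 5/4))/(6*(9 + 5/4)) - 113 = -61*(7 + 6/(41/4))/(6*41/4) - 113 = -61*4*(7 + 6*(4/41))/(6*41) - 113 = -61*4*(7 + 24/41)/(6*41) - 113 = -61*4*311/(6*41*41) - 113 = -61*622/5043 - 113 = -37942/5043 - 113 = -607801/5043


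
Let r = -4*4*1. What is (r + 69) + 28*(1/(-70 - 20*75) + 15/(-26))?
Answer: 1616443/43875 ≈ 36.842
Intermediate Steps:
r = -16 (r = -16*1 = -16)
(r + 69) + 28*(1/(-70 - 20*75) + 15/(-26)) = (-16 + 69) + 28*(1/(-70 - 20*75) + 15/(-26)) = 53 + 28*((1/75)/(-90) + 15*(-1/26)) = 53 + 28*(-1/90*1/75 - 15/26) = 53 + 28*(-1/6750 - 15/26) = 53 + 28*(-25319/43875) = 53 - 708932/43875 = 1616443/43875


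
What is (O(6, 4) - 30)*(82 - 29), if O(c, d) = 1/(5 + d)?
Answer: -14257/9 ≈ -1584.1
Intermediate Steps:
(O(6, 4) - 30)*(82 - 29) = (1/(5 + 4) - 30)*(82 - 29) = (1/9 - 30)*53 = (⅑ - 30)*53 = -269/9*53 = -14257/9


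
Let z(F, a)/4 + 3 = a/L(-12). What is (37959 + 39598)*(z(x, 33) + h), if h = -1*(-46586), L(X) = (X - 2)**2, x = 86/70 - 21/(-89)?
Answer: 176997405563/49 ≈ 3.6122e+9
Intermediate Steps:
x = 4562/3115 (x = 86*(1/70) - 21*(-1/89) = 43/35 + 21/89 = 4562/3115 ≈ 1.4645)
L(X) = (-2 + X)**2
z(F, a) = -12 + a/49 (z(F, a) = -12 + 4*(a/((-2 - 12)**2)) = -12 + 4*(a/((-14)**2)) = -12 + 4*(a/196) = -12 + a/49)
h = 46586
(37959 + 39598)*(z(x, 33) + h) = (37959 + 39598)*((-12 + (1/49)*33) + 46586) = 77557*((-12 + 33/49) + 46586) = 77557*(-555/49 + 46586) = 77557*(2282159/49) = 176997405563/49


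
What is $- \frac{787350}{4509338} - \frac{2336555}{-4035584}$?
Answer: $\frac{3679449594095}{9098906141696} \approx 0.40438$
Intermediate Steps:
$- \frac{787350}{4509338} - \frac{2336555}{-4035584} = \left(-787350\right) \frac{1}{4509338} - - \frac{2336555}{4035584} = - \frac{393675}{2254669} + \frac{2336555}{4035584} = \frac{3679449594095}{9098906141696}$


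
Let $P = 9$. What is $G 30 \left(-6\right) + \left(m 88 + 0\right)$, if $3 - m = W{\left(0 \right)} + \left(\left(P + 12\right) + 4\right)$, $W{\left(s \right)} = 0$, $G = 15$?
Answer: $-4636$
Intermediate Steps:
$m = -22$ ($m = 3 - \left(0 + \left(\left(9 + 12\right) + 4\right)\right) = 3 - \left(0 + \left(21 + 4\right)\right) = 3 - \left(0 + 25\right) = 3 - 25 = -22$)
$G 30 \left(-6\right) + \left(m 88 + 0\right) = 15 \cdot 30 \left(-6\right) + \left(\left(-22\right) 88 + 0\right) = 450 \left(-6\right) + \left(-1936 + 0\right) = -2700 - 1936 = -4636$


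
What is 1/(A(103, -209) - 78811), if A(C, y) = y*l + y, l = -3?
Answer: -1/78393 ≈ -1.2756e-5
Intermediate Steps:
A(C, y) = -2*y (A(C, y) = y*(-3) + y = -3*y + y = -2*y)
1/(A(103, -209) - 78811) = 1/(-2*(-209) - 78811) = 1/(418 - 78811) = 1/(-78393) = -1/78393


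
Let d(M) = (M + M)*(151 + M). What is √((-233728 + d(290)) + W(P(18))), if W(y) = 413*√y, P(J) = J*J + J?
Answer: √(22052 + 1239*√38) ≈ 172.31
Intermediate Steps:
P(J) = J + J² (P(J) = J² + J = J + J²)
d(M) = 2*M*(151 + M) (d(M) = (2*M)*(151 + M) = 2*M*(151 + M))
√((-233728 + d(290)) + W(P(18))) = √((-233728 + 2*290*(151 + 290)) + 413*√(18*(1 + 18))) = √((-233728 + 2*290*441) + 413*√(18*19)) = √((-233728 + 255780) + 413*√342) = √(22052 + 413*(3*√38)) = √(22052 + 1239*√38)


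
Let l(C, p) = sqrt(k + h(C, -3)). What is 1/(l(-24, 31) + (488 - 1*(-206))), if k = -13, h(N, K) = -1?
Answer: 347/240825 - I*sqrt(14)/481650 ≈ 0.0014409 - 7.7684e-6*I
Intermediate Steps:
l(C, p) = I*sqrt(14) (l(C, p) = sqrt(-13 - 1) = sqrt(-14) = I*sqrt(14))
1/(l(-24, 31) + (488 - 1*(-206))) = 1/(I*sqrt(14) + (488 - 1*(-206))) = 1/(I*sqrt(14) + (488 + 206)) = 1/(I*sqrt(14) + 694) = 1/(694 + I*sqrt(14))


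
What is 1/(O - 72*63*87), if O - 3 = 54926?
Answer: -1/339703 ≈ -2.9437e-6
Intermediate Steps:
O = 54929 (O = 3 + 54926 = 54929)
1/(O - 72*63*87) = 1/(54929 - 72*63*87) = 1/(54929 - 4536*87) = 1/(54929 - 394632) = 1/(-339703) = -1/339703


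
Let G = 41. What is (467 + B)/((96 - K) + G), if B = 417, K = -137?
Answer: 442/137 ≈ 3.2263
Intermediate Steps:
(467 + B)/((96 - K) + G) = (467 + 417)/((96 - 1*(-137)) + 41) = 884/((96 + 137) + 41) = 884/(233 + 41) = 884/274 = 884*(1/274) = 442/137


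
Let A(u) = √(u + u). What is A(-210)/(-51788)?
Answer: -I*√105/25894 ≈ -0.00039573*I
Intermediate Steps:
A(u) = √2*√u (A(u) = √(2*u) = √2*√u)
A(-210)/(-51788) = (√2*√(-210))/(-51788) = (√2*(I*√210))*(-1/51788) = (2*I*√105)*(-1/51788) = -I*√105/25894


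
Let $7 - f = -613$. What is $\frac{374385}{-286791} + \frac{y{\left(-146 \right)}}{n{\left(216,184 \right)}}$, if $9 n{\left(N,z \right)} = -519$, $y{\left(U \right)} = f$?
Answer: $- \frac{199399955}{16538281} \approx -12.057$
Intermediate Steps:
$f = 620$ ($f = 7 - -613 = 7 + 613 = 620$)
$y{\left(U \right)} = 620$
$n{\left(N,z \right)} = - \frac{173}{3}$ ($n{\left(N,z \right)} = \frac{1}{9} \left(-519\right) = - \frac{173}{3}$)
$\frac{374385}{-286791} + \frac{y{\left(-146 \right)}}{n{\left(216,184 \right)}} = \frac{374385}{-286791} + \frac{620}{- \frac{173}{3}} = 374385 \left(- \frac{1}{286791}\right) + 620 \left(- \frac{3}{173}\right) = - \frac{124795}{95597} - \frac{1860}{173} = - \frac{199399955}{16538281}$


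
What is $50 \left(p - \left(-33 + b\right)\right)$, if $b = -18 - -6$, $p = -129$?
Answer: $-4200$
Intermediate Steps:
$b = -12$ ($b = -18 + 6 = -12$)
$50 \left(p - \left(-33 + b\right)\right) = 50 \left(-129 + \left(33 - -12\right)\right) = 50 \left(-129 + \left(33 + 12\right)\right) = 50 \left(-129 + 45\right) = 50 \left(-84\right) = -4200$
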